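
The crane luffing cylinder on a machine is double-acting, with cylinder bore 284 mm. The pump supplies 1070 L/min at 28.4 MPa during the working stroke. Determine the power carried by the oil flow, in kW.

W ≈ 506 kW

Hydraulic power = P × Q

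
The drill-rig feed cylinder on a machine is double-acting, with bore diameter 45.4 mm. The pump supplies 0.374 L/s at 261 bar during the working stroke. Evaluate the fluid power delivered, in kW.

Hydraulic power = P × Q

W ≈ 9.76 kW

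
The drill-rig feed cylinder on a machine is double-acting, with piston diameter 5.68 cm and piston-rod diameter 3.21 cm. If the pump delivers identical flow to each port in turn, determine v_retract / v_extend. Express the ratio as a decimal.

Cap-side area A_cap = π/4 × (5.68 cm)² = 25.34 cm^2
Rod-side annular area A_ann = π/4 × (5.68² − 3.21²) = 17.25 cm^2
For equal Q, v ∝ 1/A, so v_ret/v_ext = A_cap/A_ann.

v_ret/v_ext ≈ 1.47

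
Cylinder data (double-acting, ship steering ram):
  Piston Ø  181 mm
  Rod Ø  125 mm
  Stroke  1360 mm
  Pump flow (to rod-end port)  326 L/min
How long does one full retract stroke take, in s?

Rod-side annular area A_ann = π/4 × (181² − 125²) = 13460 mm^2
Swept volume V = A × L; t = V / Q = A·L / Q

t ≈ 3.37 s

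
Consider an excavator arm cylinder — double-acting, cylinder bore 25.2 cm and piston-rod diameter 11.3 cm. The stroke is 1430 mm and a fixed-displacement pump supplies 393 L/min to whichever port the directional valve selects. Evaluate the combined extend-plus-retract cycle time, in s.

Cap-side area A_cap = π/4 × (25.2 cm)² = 498.8 cm^2
Rod-side annular area A_ann = π/4 × (25.2² − 11.3²) = 398.5 cm^2
t_ext = A_cap·L/Q = 10.89 s
t_ret = A_ann·L/Q = 8.699 s
t_cycle = t_ext + t_ret

t ≈ 19.6 s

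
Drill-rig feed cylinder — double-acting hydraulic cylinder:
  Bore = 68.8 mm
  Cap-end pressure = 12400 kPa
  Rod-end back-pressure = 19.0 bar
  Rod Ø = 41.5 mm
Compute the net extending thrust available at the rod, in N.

Cap-side area A_cap = π/4 × (68.8 mm)² = 3718 mm^2
Rod-side annular area A_ann = π/4 × (68.8² − 41.5²) = 2365 mm^2
Net thrust = P_cap·A_cap − P_rod·A_ann = 46100 N − 4493 N

F ≈ 41600 N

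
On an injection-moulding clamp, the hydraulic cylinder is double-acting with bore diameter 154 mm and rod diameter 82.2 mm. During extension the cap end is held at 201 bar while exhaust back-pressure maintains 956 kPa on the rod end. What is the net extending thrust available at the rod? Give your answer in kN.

Cap-side area A_cap = π/4 × (154 mm)² = 18630 mm^2
Rod-side annular area A_ann = π/4 × (154² − 82.2²) = 13320 mm^2
Net thrust = P_cap·A_cap − P_rod·A_ann = 374.4 kN − 12.73 kN

F ≈ 362 kN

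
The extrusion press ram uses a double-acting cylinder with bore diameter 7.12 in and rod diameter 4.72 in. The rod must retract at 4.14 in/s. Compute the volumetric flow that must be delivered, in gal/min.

Q ≈ 24.0 gal/min

Rod-side annular area A_ann = π/4 × (7.12² − 4.72²) = 22.32 in^2
Q = A × v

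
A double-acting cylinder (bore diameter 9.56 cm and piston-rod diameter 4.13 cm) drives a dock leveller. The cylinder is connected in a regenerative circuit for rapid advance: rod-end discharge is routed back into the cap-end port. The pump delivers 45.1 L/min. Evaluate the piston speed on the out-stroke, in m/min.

v ≈ 33.7 m/min

In regeneration the rod-end outflow joins the pump flow into the cap end, so the net volume the pump must supply per unit advance equals the rod cross-section area.
Rod cross-section A_rod = π/4 × (4.13 cm)² = 13.40 cm^2
v = Q_pump / A_rod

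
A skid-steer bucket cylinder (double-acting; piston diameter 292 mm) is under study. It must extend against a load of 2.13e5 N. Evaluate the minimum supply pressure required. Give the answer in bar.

P ≈ 31.8 bar

Cap-side area A_cap = π/4 × (292 mm)² = 66970 mm^2
P = F / A = 2.13e5 N / A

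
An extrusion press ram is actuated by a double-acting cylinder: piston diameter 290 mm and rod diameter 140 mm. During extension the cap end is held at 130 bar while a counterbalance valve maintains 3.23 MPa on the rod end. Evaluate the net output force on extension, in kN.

F ≈ 695 kN

Cap-side area A_cap = π/4 × (290 mm)² = 66050 mm^2
Rod-side annular area A_ann = π/4 × (290² − 140²) = 50660 mm^2
Net thrust = P_cap·A_cap − P_rod·A_ann = 858.7 kN − 163.6 kN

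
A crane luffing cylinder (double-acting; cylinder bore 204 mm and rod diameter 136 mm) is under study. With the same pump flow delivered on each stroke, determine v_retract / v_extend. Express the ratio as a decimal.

v_ret/v_ext ≈ 1.80

Cap-side area A_cap = π/4 × (204 mm)² = 32690 mm^2
Rod-side annular area A_ann = π/4 × (204² − 136²) = 18160 mm^2
For equal Q, v ∝ 1/A, so v_ret/v_ext = A_cap/A_ann.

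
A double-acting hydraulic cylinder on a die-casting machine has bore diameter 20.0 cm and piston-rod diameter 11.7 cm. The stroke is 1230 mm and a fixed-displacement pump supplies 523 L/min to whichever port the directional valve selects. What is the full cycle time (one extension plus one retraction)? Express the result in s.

t ≈ 7.35 s

Cap-side area A_cap = π/4 × (20.0 cm)² = 314.2 cm^2
Rod-side annular area A_ann = π/4 × (20.0² − 11.7²) = 206.6 cm^2
t_ext = A_cap·L/Q = 4.433 s
t_ret = A_ann·L/Q = 2.916 s
t_cycle = t_ext + t_ret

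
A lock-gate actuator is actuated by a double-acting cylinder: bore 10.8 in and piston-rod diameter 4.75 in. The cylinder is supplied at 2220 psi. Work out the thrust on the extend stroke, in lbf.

F ≈ 2.03e5 lbf

Cap-side area A_cap = π/4 × (10.8 in)² = 91.61 in^2
F = P × A_cap = 2220 psi × A_cap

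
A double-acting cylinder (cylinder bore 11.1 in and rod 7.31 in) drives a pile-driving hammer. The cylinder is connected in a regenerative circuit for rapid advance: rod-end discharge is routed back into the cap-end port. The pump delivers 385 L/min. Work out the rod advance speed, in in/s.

v ≈ 9.33 in/s

In regeneration the rod-end outflow joins the pump flow into the cap end, so the net volume the pump must supply per unit advance equals the rod cross-section area.
Rod cross-section A_rod = π/4 × (7.31 in)² = 41.97 in^2
v = Q_pump / A_rod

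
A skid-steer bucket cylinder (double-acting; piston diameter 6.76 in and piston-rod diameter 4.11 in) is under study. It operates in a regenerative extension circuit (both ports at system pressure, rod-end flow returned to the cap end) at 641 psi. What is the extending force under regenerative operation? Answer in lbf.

F ≈ 8500 lbf

With equal pressure on both faces, forces on the annular region cancel; the net push is pressure × rod cross-section.
Rod cross-section A_rod = π/4 × (4.11 in)² = 13.27 in^2
F = P × A_rod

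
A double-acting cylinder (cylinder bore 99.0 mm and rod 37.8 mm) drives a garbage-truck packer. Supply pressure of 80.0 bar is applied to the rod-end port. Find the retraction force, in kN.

F ≈ 52.6 kN

Rod-side annular area A_ann = π/4 × (99.0² − 37.8²) = 6575 mm^2
On retraction the pressure acts on the annular area (bore minus rod).
F = P × A_ann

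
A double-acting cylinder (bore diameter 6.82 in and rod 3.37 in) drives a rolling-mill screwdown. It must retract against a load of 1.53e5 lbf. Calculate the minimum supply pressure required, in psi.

P ≈ 5540 psi

Rod-side annular area A_ann = π/4 × (6.82² − 3.37²) = 27.61 in^2
Retraction: pressure acts on the annular area.
P = F / A = 1.53e5 lbf / A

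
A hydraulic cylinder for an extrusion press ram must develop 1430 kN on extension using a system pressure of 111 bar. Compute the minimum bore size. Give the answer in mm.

D ≈ 405 mm

Extension force acts on the full piston face: F = P × (π/4)D².
D = √(4F / (πP)) = √(4 × 1430 kN / (π × 111 bar))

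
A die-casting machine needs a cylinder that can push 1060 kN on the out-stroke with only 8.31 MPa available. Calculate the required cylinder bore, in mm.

Extension force acts on the full piston face: F = P × (π/4)D².
D = √(4F / (πP)) = √(4 × 1060 kN / (π × 8.31 MPa))

D ≈ 403 mm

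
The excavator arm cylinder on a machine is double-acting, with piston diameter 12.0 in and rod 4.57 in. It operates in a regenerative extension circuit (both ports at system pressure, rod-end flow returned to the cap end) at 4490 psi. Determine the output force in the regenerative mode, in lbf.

With equal pressure on both faces, forces on the annular region cancel; the net push is pressure × rod cross-section.
Rod cross-section A_rod = π/4 × (4.57 in)² = 16.40 in^2
F = P × A_rod

F ≈ 73600 lbf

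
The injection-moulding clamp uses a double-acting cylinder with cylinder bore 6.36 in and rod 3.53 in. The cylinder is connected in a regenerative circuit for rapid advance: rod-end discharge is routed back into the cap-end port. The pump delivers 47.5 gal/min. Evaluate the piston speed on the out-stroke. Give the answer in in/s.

v ≈ 18.7 in/s

In regeneration the rod-end outflow joins the pump flow into the cap end, so the net volume the pump must supply per unit advance equals the rod cross-section area.
Rod cross-section A_rod = π/4 × (3.53 in)² = 9.787 in^2
v = Q_pump / A_rod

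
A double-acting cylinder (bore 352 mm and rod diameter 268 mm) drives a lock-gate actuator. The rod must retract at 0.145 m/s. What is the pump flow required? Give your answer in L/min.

Rod-side annular area A_ann = π/4 × (352² − 268²) = 40900 mm^2
Q = A × v

Q ≈ 356 L/min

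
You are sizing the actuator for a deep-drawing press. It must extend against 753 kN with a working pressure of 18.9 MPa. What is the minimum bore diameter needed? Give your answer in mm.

D ≈ 225 mm

Extension force acts on the full piston face: F = P × (π/4)D².
D = √(4F / (πP)) = √(4 × 753 kN / (π × 18.9 MPa))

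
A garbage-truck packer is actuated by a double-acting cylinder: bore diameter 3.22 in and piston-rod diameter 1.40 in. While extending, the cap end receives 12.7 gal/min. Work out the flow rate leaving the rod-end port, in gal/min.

Q_out ≈ 10.3 gal/min

Cap-side area A_cap = π/4 × (3.22 in)² = 8.143 in^2
Rod-side annular area A_ann = π/4 × (3.22² − 1.40²) = 6.604 in^2
Piston speed v = Q_in/A_cap; rod-end outflow Q_out = v × A_ann = Q_in × A_ann/A_cap.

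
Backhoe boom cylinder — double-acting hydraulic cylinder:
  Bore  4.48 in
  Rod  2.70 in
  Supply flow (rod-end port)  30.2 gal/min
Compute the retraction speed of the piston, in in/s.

Rod-side annular area A_ann = π/4 × (4.48² − 2.70²) = 10.04 in^2
Flow into the rod-end port fills the annular volume.
v = Q / A

v ≈ 11.6 in/s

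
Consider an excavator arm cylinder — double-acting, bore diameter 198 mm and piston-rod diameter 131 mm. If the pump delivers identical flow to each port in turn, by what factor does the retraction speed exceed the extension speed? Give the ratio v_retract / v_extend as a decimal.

Cap-side area A_cap = π/4 × (198 mm)² = 30790 mm^2
Rod-side annular area A_ann = π/4 × (198² − 131²) = 17310 mm^2
For equal Q, v ∝ 1/A, so v_ret/v_ext = A_cap/A_ann.

v_ret/v_ext ≈ 1.78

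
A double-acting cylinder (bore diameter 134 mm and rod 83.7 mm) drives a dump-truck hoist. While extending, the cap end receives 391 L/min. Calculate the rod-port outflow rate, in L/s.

Q_out ≈ 3.97 L/s

Cap-side area A_cap = π/4 × (134 mm)² = 14100 mm^2
Rod-side annular area A_ann = π/4 × (134² − 83.7²) = 8600 mm^2
Piston speed v = Q_in/A_cap; rod-end outflow Q_out = v × A_ann = Q_in × A_ann/A_cap.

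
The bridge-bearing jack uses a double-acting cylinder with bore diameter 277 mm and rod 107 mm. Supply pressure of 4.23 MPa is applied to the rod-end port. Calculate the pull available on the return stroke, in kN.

Rod-side annular area A_ann = π/4 × (277² − 107²) = 51270 mm^2
On retraction the pressure acts on the annular area (bore minus rod).
F = P × A_ann

F ≈ 217 kN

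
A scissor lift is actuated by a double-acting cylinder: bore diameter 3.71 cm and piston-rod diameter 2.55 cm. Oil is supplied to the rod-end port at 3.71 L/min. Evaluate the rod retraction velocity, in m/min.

v ≈ 6.51 m/min

Rod-side annular area A_ann = π/4 × (3.71² − 2.55²) = 5.703 cm^2
Flow into the rod-end port fills the annular volume.
v = Q / A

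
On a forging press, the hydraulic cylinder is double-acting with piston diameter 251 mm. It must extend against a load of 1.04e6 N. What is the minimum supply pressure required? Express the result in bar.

P ≈ 210 bar

Cap-side area A_cap = π/4 × (251 mm)² = 49480 mm^2
P = F / A = 1.04e6 N / A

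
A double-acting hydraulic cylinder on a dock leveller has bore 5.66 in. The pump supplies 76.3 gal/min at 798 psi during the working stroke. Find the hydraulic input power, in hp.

W ≈ 35.5 hp

Hydraulic power = P × Q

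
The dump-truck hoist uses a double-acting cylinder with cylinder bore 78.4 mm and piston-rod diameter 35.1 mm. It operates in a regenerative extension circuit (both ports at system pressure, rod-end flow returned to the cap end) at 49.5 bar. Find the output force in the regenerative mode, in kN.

With equal pressure on both faces, forces on the annular region cancel; the net push is pressure × rod cross-section.
Rod cross-section A_rod = π/4 × (35.1 mm)² = 967.6 mm^2
F = P × A_rod

F ≈ 4.79 kN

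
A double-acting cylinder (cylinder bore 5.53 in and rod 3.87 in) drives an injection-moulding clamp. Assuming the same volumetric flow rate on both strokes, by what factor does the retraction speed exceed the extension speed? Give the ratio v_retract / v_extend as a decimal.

Cap-side area A_cap = π/4 × (5.53 in)² = 24.02 in^2
Rod-side annular area A_ann = π/4 × (5.53² − 3.87²) = 12.26 in^2
For equal Q, v ∝ 1/A, so v_ret/v_ext = A_cap/A_ann.

v_ret/v_ext ≈ 1.96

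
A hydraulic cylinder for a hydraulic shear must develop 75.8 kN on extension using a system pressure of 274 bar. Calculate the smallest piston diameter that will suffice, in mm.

D ≈ 59.3 mm

Extension force acts on the full piston face: F = P × (π/4)D².
D = √(4F / (πP)) = √(4 × 75.8 kN / (π × 274 bar))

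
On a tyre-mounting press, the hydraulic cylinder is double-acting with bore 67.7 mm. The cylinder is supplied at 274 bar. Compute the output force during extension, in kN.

Cap-side area A_cap = π/4 × (67.7 mm)² = 3600 mm^2
F = P × A_cap = 274 bar × A_cap

F ≈ 98.6 kN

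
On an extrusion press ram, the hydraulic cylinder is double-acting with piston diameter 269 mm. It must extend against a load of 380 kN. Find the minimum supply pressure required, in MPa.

Cap-side area A_cap = π/4 × (269 mm)² = 56830 mm^2
P = F / A = 380 kN / A

P ≈ 6.69 MPa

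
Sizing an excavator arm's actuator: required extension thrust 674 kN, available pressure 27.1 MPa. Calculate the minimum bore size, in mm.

D ≈ 178 mm

Extension force acts on the full piston face: F = P × (π/4)D².
D = √(4F / (πP)) = √(4 × 674 kN / (π × 27.1 MPa))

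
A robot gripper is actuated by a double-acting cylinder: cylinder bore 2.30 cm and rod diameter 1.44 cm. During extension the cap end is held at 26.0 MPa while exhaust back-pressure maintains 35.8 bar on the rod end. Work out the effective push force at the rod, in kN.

F ≈ 9.90 kN

Cap-side area A_cap = π/4 × (2.30 cm)² = 4.155 cm^2
Rod-side annular area A_ann = π/4 × (2.30² − 1.44²) = 2.526 cm^2
Net thrust = P_cap·A_cap − P_rod·A_ann = 10.80 kN − 0.9044 kN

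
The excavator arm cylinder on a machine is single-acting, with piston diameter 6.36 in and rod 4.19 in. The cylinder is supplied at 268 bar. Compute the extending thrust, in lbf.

F ≈ 1.23e5 lbf

Cap-side area A_cap = π/4 × (6.36 in)² = 31.77 in^2
F = P × A_cap = 268 bar × A_cap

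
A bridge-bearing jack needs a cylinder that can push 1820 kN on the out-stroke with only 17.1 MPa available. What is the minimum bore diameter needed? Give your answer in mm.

D ≈ 368 mm

Extension force acts on the full piston face: F = P × (π/4)D².
D = √(4F / (πP)) = √(4 × 1820 kN / (π × 17.1 MPa))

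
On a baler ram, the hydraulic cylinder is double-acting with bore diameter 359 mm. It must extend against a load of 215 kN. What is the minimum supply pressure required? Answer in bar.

Cap-side area A_cap = π/4 × (359 mm)² = 1.012e5 mm^2
P = F / A = 215 kN / A

P ≈ 21.2 bar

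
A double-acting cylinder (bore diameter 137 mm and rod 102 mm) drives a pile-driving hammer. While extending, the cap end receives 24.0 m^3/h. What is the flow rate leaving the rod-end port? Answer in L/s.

Cap-side area A_cap = π/4 × (137 mm)² = 14740 mm^2
Rod-side annular area A_ann = π/4 × (137² − 102²) = 6570 mm^2
Piston speed v = Q_in/A_cap; rod-end outflow Q_out = v × A_ann = Q_in × A_ann/A_cap.

Q_out ≈ 2.97 L/s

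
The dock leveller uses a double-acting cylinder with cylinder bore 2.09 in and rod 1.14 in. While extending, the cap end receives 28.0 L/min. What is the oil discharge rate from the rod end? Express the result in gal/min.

Q_out ≈ 5.20 gal/min

Cap-side area A_cap = π/4 × (2.09 in)² = 3.431 in^2
Rod-side annular area A_ann = π/4 × (2.09² − 1.14²) = 2.410 in^2
Piston speed v = Q_in/A_cap; rod-end outflow Q_out = v × A_ann = Q_in × A_ann/A_cap.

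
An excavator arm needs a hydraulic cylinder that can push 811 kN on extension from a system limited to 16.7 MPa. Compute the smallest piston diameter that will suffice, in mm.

Extension force acts on the full piston face: F = P × (π/4)D².
D = √(4F / (πP)) = √(4 × 811 kN / (π × 16.7 MPa))

D ≈ 249 mm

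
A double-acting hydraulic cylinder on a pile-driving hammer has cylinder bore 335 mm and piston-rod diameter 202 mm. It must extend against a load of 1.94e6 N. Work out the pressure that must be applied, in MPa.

Cap-side area A_cap = π/4 × (335 mm)² = 88140 mm^2
P = F / A = 1.94e6 N / A

P ≈ 22.0 MPa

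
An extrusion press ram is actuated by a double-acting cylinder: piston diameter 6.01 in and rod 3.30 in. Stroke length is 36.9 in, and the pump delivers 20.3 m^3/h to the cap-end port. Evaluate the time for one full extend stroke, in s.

t ≈ 3.04 s

Cap-side area A_cap = π/4 × (6.01 in)² = 28.37 in^2
Swept volume V = A × L; t = V / Q = A·L / Q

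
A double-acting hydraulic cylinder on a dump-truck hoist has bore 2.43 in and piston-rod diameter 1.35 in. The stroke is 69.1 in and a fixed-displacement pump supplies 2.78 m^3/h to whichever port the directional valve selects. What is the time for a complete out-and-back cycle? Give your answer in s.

t ≈ 11.5 s

Cap-side area A_cap = π/4 × (2.43 in)² = 4.638 in^2
Rod-side annular area A_ann = π/4 × (2.43² − 1.35²) = 3.206 in^2
t_ext = A_cap·L/Q = 6.800 s
t_ret = A_ann·L/Q = 4.702 s
t_cycle = t_ext + t_ret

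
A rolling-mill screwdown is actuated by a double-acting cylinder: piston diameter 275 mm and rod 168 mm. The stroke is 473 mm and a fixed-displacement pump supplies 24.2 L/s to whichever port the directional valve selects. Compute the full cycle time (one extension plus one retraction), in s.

Cap-side area A_cap = π/4 × (275 mm)² = 59400 mm^2
Rod-side annular area A_ann = π/4 × (275² − 168²) = 37230 mm^2
t_ext = A_cap·L/Q = 1.161 s
t_ret = A_ann·L/Q = 0.7277 s
t_cycle = t_ext + t_ret

t ≈ 1.89 s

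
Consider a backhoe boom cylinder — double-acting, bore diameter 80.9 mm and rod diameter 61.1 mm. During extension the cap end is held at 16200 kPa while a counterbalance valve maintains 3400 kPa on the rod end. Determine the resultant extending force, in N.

Cap-side area A_cap = π/4 × (80.9 mm)² = 5140 mm^2
Rod-side annular area A_ann = π/4 × (80.9² − 61.1²) = 2208 mm^2
Net thrust = P_cap·A_cap − P_rod·A_ann = 83270 N − 7508 N

F ≈ 75800 N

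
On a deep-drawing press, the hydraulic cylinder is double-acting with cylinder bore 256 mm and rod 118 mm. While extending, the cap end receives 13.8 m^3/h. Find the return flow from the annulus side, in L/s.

Cap-side area A_cap = π/4 × (256 mm)² = 51470 mm^2
Rod-side annular area A_ann = π/4 × (256² − 118²) = 40540 mm^2
Piston speed v = Q_in/A_cap; rod-end outflow Q_out = v × A_ann = Q_in × A_ann/A_cap.

Q_out ≈ 3.02 L/s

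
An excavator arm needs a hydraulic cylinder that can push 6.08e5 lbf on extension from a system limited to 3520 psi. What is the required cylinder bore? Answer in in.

D ≈ 14.8 in

Extension force acts on the full piston face: F = P × (π/4)D².
D = √(4F / (πP)) = √(4 × 6.08e5 lbf / (π × 3520 psi))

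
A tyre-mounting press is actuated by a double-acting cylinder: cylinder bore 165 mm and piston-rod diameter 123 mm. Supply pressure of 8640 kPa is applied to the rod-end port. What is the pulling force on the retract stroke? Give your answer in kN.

F ≈ 82.1 kN

Rod-side annular area A_ann = π/4 × (165² − 123²) = 9500 mm^2
On retraction the pressure acts on the annular area (bore minus rod).
F = P × A_ann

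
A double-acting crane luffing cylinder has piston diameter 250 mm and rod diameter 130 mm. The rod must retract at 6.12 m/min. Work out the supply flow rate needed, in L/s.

Rod-side annular area A_ann = π/4 × (250² − 130²) = 35810 mm^2
Q = A × v

Q ≈ 3.65 L/s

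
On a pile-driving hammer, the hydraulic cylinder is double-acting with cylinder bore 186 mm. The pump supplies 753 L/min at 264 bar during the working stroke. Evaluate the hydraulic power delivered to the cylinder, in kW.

W ≈ 331 kW

Hydraulic power = P × Q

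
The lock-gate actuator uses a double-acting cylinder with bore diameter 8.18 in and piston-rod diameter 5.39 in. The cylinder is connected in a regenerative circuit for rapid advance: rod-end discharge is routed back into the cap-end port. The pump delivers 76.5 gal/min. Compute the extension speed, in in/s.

In regeneration the rod-end outflow joins the pump flow into the cap end, so the net volume the pump must supply per unit advance equals the rod cross-section area.
Rod cross-section A_rod = π/4 × (5.39 in)² = 22.82 in^2
v = Q_pump / A_rod

v ≈ 12.9 in/s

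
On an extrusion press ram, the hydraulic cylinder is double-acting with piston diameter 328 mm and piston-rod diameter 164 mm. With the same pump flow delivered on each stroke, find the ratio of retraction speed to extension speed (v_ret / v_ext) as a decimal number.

v_ret/v_ext ≈ 1.33

Cap-side area A_cap = π/4 × (328 mm)² = 84500 mm^2
Rod-side annular area A_ann = π/4 × (328² − 164²) = 63370 mm^2
For equal Q, v ∝ 1/A, so v_ret/v_ext = A_cap/A_ann.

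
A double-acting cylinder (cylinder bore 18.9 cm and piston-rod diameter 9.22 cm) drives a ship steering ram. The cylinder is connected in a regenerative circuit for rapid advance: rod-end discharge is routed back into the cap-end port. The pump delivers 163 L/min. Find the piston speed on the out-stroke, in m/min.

In regeneration the rod-end outflow joins the pump flow into the cap end, so the net volume the pump must supply per unit advance equals the rod cross-section area.
Rod cross-section A_rod = π/4 × (9.22 cm)² = 66.77 cm^2
v = Q_pump / A_rod

v ≈ 24.4 m/min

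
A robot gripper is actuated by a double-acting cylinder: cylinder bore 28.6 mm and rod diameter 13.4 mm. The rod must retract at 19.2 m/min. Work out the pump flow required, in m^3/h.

Rod-side annular area A_ann = π/4 × (28.6² − 13.4²) = 501.4 mm^2
Q = A × v

Q ≈ 0.578 m^3/h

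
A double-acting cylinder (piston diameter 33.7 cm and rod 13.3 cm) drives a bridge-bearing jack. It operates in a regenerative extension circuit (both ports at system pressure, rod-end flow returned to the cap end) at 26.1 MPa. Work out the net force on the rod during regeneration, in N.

F ≈ 3.63e5 N

With equal pressure on both faces, forces on the annular region cancel; the net push is pressure × rod cross-section.
Rod cross-section A_rod = π/4 × (13.3 cm)² = 138.9 cm^2
F = P × A_rod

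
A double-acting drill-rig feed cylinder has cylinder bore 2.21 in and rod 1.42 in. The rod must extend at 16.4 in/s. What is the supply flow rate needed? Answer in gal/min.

Cap-side area A_cap = π/4 × (2.21 in)² = 3.836 in^2
Q = A × v

Q ≈ 16.3 gal/min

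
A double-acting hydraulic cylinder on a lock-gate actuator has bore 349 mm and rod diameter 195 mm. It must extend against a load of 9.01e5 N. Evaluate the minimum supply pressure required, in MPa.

Cap-side area A_cap = π/4 × (349 mm)² = 95660 mm^2
P = F / A = 9.01e5 N / A

P ≈ 9.42 MPa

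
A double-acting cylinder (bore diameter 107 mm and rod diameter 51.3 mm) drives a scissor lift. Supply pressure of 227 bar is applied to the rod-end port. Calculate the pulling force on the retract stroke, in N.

Rod-side annular area A_ann = π/4 × (107² − 51.3²) = 6925 mm^2
On retraction the pressure acts on the annular area (bore minus rod).
F = P × A_ann

F ≈ 1.57e5 N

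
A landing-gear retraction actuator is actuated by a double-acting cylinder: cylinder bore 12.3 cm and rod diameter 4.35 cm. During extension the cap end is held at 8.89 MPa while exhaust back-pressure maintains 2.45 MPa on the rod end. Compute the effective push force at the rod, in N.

Cap-side area A_cap = π/4 × (12.3 cm)² = 118.8 cm^2
Rod-side annular area A_ann = π/4 × (12.3² − 4.35²) = 104.0 cm^2
Net thrust = P_cap·A_cap − P_rod·A_ann = 1.056e5 N − 25470 N

F ≈ 80200 N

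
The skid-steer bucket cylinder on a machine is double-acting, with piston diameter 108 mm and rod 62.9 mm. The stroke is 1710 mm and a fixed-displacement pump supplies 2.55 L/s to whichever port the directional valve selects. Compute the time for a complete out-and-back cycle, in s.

t ≈ 10.2 s

Cap-side area A_cap = π/4 × (108 mm)² = 9161 mm^2
Rod-side annular area A_ann = π/4 × (108² − 62.9²) = 6054 mm^2
t_ext = A_cap·L/Q = 6.143 s
t_ret = A_ann·L/Q = 4.059 s
t_cycle = t_ext + t_ret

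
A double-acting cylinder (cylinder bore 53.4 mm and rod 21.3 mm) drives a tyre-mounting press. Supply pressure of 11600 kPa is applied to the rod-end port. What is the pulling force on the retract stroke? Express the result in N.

F ≈ 21800 N

Rod-side annular area A_ann = π/4 × (53.4² − 21.3²) = 1883 mm^2
On retraction the pressure acts on the annular area (bore minus rod).
F = P × A_ann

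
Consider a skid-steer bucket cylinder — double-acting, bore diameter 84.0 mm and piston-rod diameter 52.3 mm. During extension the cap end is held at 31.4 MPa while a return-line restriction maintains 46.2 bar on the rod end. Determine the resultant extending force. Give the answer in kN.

F ≈ 158 kN

Cap-side area A_cap = π/4 × (84.0 mm)² = 5542 mm^2
Rod-side annular area A_ann = π/4 × (84.0² − 52.3²) = 3393 mm^2
Net thrust = P_cap·A_cap − P_rod·A_ann = 174.0 kN − 15.68 kN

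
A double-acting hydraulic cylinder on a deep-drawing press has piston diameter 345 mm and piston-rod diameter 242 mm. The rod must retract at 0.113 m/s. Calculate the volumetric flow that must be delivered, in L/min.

Q ≈ 322 L/min

Rod-side annular area A_ann = π/4 × (345² − 242²) = 47490 mm^2
Q = A × v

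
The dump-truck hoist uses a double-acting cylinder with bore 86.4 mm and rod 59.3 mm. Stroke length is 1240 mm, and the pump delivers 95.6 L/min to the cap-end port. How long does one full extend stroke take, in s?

t ≈ 4.56 s

Cap-side area A_cap = π/4 × (86.4 mm)² = 5863 mm^2
Swept volume V = A × L; t = V / Q = A·L / Q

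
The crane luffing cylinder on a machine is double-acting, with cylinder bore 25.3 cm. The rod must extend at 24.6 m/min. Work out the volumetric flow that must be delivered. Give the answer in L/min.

Q ≈ 1240 L/min

Cap-side area A_cap = π/4 × (25.3 cm)² = 502.7 cm^2
Q = A × v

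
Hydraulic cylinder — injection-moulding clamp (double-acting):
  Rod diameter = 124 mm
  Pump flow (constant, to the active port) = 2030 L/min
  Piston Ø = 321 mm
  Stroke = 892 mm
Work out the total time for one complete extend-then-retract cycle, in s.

Cap-side area A_cap = π/4 × (321 mm)² = 80930 mm^2
Rod-side annular area A_ann = π/4 × (321² − 124²) = 68850 mm^2
t_ext = A_cap·L/Q = 2.134 s
t_ret = A_ann·L/Q = 1.815 s
t_cycle = t_ext + t_ret

t ≈ 3.95 s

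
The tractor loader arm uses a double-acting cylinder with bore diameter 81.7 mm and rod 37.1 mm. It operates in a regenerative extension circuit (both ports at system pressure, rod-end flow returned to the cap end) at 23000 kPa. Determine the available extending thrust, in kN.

With equal pressure on both faces, forces on the annular region cancel; the net push is pressure × rod cross-section.
Rod cross-section A_rod = π/4 × (37.1 mm)² = 1081 mm^2
F = P × A_rod

F ≈ 24.9 kN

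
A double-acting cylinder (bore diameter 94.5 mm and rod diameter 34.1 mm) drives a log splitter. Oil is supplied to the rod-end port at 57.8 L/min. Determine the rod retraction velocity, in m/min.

v ≈ 9.47 m/min

Rod-side annular area A_ann = π/4 × (94.5² − 34.1²) = 6101 mm^2
Flow into the rod-end port fills the annular volume.
v = Q / A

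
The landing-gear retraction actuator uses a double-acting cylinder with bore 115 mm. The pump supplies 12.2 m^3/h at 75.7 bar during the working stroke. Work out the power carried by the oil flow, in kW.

Hydraulic power = P × Q

W ≈ 25.7 kW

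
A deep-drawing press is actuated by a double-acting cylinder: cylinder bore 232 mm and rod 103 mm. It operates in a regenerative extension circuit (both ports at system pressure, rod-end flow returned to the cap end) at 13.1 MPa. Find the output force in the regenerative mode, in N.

With equal pressure on both faces, forces on the annular region cancel; the net push is pressure × rod cross-section.
Rod cross-section A_rod = π/4 × (103 mm)² = 8332 mm^2
F = P × A_rod

F ≈ 1.09e5 N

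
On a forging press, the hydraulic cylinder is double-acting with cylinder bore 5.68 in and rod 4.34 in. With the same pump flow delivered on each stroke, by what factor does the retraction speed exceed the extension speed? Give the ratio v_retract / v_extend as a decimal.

Cap-side area A_cap = π/4 × (5.68 in)² = 25.34 in^2
Rod-side annular area A_ann = π/4 × (5.68² − 4.34²) = 10.55 in^2
For equal Q, v ∝ 1/A, so v_ret/v_ext = A_cap/A_ann.

v_ret/v_ext ≈ 2.40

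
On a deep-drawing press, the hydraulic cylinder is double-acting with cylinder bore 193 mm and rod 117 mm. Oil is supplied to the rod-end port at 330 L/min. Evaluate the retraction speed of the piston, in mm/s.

v ≈ 297 mm/s

Rod-side annular area A_ann = π/4 × (193² − 117²) = 18500 mm^2
Flow into the rod-end port fills the annular volume.
v = Q / A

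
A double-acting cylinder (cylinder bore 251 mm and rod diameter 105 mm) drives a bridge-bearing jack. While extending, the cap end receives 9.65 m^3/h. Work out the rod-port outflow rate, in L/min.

Cap-side area A_cap = π/4 × (251 mm)² = 49480 mm^2
Rod-side annular area A_ann = π/4 × (251² − 105²) = 40820 mm^2
Piston speed v = Q_in/A_cap; rod-end outflow Q_out = v × A_ann = Q_in × A_ann/A_cap.

Q_out ≈ 133 L/min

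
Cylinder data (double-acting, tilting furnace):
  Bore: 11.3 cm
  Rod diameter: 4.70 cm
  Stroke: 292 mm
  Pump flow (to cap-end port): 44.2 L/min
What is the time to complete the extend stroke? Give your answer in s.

t ≈ 3.98 s

Cap-side area A_cap = π/4 × (11.3 cm)² = 100.3 cm^2
Swept volume V = A × L; t = V / Q = A·L / Q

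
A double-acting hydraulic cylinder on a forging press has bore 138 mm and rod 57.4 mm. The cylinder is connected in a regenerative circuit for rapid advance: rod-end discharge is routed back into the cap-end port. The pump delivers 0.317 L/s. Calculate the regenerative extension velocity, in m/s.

In regeneration the rod-end outflow joins the pump flow into the cap end, so the net volume the pump must supply per unit advance equals the rod cross-section area.
Rod cross-section A_rod = π/4 × (57.4 mm)² = 2588 mm^2
v = Q_pump / A_rod

v ≈ 0.123 m/s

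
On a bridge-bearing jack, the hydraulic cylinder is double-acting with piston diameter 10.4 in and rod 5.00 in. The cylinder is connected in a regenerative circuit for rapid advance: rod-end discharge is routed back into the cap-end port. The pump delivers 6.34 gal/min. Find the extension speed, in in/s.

v ≈ 1.24 in/s

In regeneration the rod-end outflow joins the pump flow into the cap end, so the net volume the pump must supply per unit advance equals the rod cross-section area.
Rod cross-section A_rod = π/4 × (5.00 in)² = 19.63 in^2
v = Q_pump / A_rod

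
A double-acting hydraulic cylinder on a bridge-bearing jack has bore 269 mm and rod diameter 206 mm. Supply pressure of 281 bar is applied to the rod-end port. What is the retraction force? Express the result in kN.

Rod-side annular area A_ann = π/4 × (269² − 206²) = 23500 mm^2
On retraction the pressure acts on the annular area (bore minus rod).
F = P × A_ann

F ≈ 660 kN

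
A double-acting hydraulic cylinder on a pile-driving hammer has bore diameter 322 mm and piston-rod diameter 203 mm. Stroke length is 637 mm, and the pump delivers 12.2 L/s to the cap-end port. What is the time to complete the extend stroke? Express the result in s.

Cap-side area A_cap = π/4 × (322 mm)² = 81430 mm^2
Swept volume V = A × L; t = V / Q = A·L / Q

t ≈ 4.25 s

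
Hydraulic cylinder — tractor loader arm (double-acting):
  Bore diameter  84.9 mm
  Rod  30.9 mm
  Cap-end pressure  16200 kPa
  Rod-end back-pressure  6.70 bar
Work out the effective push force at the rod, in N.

F ≈ 88400 N

Cap-side area A_cap = π/4 × (84.9 mm)² = 5661 mm^2
Rod-side annular area A_ann = π/4 × (84.9² − 30.9²) = 4911 mm^2
Net thrust = P_cap·A_cap − P_rod·A_ann = 91710 N − 3291 N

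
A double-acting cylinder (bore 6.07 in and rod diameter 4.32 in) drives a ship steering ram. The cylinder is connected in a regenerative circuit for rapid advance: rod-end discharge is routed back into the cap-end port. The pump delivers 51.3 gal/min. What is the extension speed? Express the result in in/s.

In regeneration the rod-end outflow joins the pump flow into the cap end, so the net volume the pump must supply per unit advance equals the rod cross-section area.
Rod cross-section A_rod = π/4 × (4.32 in)² = 14.66 in^2
v = Q_pump / A_rod

v ≈ 13.5 in/s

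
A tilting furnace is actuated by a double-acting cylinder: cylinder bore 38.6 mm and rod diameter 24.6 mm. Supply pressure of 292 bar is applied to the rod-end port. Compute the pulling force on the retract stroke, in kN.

F ≈ 20.3 kN

Rod-side annular area A_ann = π/4 × (38.6² − 24.6²) = 694.9 mm^2
On retraction the pressure acts on the annular area (bore minus rod).
F = P × A_ann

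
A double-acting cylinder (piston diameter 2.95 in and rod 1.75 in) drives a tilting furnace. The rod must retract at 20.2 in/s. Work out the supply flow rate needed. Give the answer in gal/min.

Q ≈ 23.2 gal/min

Rod-side annular area A_ann = π/4 × (2.95² − 1.75²) = 4.430 in^2
Q = A × v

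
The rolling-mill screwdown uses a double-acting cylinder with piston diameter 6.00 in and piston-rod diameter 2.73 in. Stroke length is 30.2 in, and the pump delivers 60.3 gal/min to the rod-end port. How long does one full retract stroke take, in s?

t ≈ 2.92 s

Rod-side annular area A_ann = π/4 × (6.00² − 2.73²) = 22.42 in^2
Swept volume V = A × L; t = V / Q = A·L / Q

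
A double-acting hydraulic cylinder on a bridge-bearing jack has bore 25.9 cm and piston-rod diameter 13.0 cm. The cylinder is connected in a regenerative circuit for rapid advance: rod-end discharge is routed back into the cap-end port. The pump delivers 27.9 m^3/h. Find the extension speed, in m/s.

In regeneration the rod-end outflow joins the pump flow into the cap end, so the net volume the pump must supply per unit advance equals the rod cross-section area.
Rod cross-section A_rod = π/4 × (13.0 cm)² = 132.7 cm^2
v = Q_pump / A_rod

v ≈ 0.584 m/s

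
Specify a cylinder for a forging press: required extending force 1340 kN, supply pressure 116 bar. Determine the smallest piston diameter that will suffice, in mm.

D ≈ 384 mm

Extension force acts on the full piston face: F = P × (π/4)D².
D = √(4F / (πP)) = √(4 × 1340 kN / (π × 116 bar))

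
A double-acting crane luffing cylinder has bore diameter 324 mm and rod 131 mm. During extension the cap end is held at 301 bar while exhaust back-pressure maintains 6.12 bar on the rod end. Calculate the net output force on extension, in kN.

F ≈ 2440 kN

Cap-side area A_cap = π/4 × (324 mm)² = 82450 mm^2
Rod-side annular area A_ann = π/4 × (324² − 131²) = 68970 mm^2
Net thrust = P_cap·A_cap − P_rod·A_ann = 2482 kN − 42.21 kN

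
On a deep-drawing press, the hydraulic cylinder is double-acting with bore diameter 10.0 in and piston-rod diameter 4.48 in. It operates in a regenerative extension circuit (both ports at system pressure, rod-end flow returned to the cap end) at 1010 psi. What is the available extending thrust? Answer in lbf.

F ≈ 15900 lbf

With equal pressure on both faces, forces on the annular region cancel; the net push is pressure × rod cross-section.
Rod cross-section A_rod = π/4 × (4.48 in)² = 15.76 in^2
F = P × A_rod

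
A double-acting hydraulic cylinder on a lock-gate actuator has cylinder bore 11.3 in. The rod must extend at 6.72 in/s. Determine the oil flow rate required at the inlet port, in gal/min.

Q ≈ 175 gal/min

Cap-side area A_cap = π/4 × (11.3 in)² = 100.3 in^2
Q = A × v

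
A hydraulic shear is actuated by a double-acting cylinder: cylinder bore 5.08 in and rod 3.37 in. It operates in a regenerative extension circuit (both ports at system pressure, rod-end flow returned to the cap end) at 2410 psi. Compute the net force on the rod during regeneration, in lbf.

F ≈ 21500 lbf

With equal pressure on both faces, forces on the annular region cancel; the net push is pressure × rod cross-section.
Rod cross-section A_rod = π/4 × (3.37 in)² = 8.920 in^2
F = P × A_rod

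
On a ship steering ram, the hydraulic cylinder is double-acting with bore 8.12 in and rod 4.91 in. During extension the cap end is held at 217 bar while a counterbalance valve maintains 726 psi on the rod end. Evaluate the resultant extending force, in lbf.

Cap-side area A_cap = π/4 × (8.12 in)² = 51.78 in^2
Rod-side annular area A_ann = π/4 × (8.12² − 4.91²) = 32.85 in^2
Net thrust = P_cap·A_cap − P_rod·A_ann = 1.630e5 lbf − 23850 lbf

F ≈ 1.39e5 lbf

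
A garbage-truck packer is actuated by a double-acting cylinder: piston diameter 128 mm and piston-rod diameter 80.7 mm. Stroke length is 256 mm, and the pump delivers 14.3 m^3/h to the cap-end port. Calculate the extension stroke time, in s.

Cap-side area A_cap = π/4 × (128 mm)² = 12870 mm^2
Swept volume V = A × L; t = V / Q = A·L / Q

t ≈ 0.829 s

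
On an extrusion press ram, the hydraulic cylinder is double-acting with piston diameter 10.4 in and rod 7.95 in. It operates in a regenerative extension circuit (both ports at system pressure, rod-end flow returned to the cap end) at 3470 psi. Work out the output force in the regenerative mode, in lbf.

F ≈ 1.72e5 lbf

With equal pressure on both faces, forces on the annular region cancel; the net push is pressure × rod cross-section.
Rod cross-section A_rod = π/4 × (7.95 in)² = 49.64 in^2
F = P × A_rod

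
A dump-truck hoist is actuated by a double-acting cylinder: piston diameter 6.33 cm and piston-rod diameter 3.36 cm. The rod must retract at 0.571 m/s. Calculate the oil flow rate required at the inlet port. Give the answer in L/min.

Q ≈ 77.4 L/min

Rod-side annular area A_ann = π/4 × (6.33² − 3.36²) = 22.60 cm^2
Q = A × v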